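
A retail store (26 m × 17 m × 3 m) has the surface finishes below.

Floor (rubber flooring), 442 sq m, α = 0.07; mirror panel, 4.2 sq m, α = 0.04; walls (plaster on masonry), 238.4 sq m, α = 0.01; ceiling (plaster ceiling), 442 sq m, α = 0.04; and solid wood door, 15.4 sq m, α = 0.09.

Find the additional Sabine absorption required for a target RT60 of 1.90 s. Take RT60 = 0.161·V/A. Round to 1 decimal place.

59.8 sabins

A₁ = Σ Sᵢαᵢ = 442·0.07 + 4.2·0.04 + 238.4·0.01 + 442·0.04 + 15.4·0.09 = 52.558 sabins.
For T = 1.90 s, need A₂ = 0.161·V/T = 0.161·1326/1.90 = 112.361 sabins.
Shortfall: 112.361 − 52.558 = 59.8 sabins.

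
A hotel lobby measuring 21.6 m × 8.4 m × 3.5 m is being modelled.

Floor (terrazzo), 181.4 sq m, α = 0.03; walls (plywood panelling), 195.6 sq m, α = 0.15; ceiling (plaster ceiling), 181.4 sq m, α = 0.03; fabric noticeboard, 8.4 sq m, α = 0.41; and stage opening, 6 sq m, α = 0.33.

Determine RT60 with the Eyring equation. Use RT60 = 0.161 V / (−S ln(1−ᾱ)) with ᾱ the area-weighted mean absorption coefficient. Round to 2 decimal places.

S = Σ Sᵢ = 572.8 sq m.
Absorption A = 181.4·0.03 + 195.6·0.15 + 181.4·0.03 + 8.4·0.41 + 6·0.33 = 45.648 sabins.
ᾱ = 45.648 / 572.8 = 0.0797.
−S·ln(1−ᾱ) = −572.8 × ln(1 − 0.0797) = 47.574.
V = 21.6 × 8.4 × 3.5 = 635.04 m³.
T = 0.161·V/[−S·ln(1−ᾱ)] = 0.161·635.04/47.574 = 2.15 s.

2.15 s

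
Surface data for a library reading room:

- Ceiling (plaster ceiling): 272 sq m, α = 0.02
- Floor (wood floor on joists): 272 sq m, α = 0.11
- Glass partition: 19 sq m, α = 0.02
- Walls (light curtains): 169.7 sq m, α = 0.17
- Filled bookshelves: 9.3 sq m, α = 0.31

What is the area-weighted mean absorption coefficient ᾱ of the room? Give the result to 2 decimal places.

0.09

S = Σ Sᵢ = 272 + 272 + 19 + 169.7 + 9.3 = 742.0 sq m.
Weighted sum Σ Sα = 67.472.
ᾱ = A/S = 0.09.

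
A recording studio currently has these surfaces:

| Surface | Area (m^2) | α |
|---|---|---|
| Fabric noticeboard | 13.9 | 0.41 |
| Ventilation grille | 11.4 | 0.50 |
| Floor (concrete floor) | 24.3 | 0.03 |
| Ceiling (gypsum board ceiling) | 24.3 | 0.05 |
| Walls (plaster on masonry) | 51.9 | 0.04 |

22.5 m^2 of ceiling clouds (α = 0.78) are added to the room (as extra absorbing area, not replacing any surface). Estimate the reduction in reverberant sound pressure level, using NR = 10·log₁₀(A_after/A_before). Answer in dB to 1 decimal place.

A_before = Σ Sᵢαᵢ = 13.9*0.41 + 11.4*0.50 + 24.3*0.03 + 24.3*0.05 + 51.9*0.04 = 15.419 sabins.
Added absorption = 22.5 × 0.78 = 17.550 sabins.
A_after = 15.419 + 17.550 = 32.969 sabins.
NR = 10·log₁₀(32.969/15.419) = 3.3 dB.

3.3 dB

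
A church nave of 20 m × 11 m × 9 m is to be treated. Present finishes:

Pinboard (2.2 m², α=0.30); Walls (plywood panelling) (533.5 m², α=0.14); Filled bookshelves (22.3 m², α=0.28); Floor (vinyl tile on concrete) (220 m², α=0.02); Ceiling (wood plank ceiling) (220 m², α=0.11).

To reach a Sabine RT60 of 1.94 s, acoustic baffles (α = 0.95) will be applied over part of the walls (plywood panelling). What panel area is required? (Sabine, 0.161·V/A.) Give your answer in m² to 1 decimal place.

Summing Sᵢαᵢ: 0.660 + 74.690 + 6.244 + 4.400 + 24.200 → A₁ = 110.194 sabins.
V = 1980 m³. Target absorption A₂ = 0.161 × 1980 / 1.94 = 164.320 sabins.
Absorption to add: 164.320 − 110.194 = 54.126 sabins.
Each m² of panel replacing the walls (plywood panelling) adds (0.95 − 0.14) = 0.81 sabins.
Panel area = 54.126 / 0.81 = 66.8 m².

66.8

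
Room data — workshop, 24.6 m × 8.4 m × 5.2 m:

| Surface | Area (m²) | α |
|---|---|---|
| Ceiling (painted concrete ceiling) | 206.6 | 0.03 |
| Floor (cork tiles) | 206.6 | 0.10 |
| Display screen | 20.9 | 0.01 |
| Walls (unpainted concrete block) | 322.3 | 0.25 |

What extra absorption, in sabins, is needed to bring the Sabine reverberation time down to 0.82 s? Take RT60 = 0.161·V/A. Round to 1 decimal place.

103.3 sabins

Summing Sᵢαᵢ: 6.198 + 20.660 + 0.209 + 80.575 → A₁ = 107.642 sabins.
Target A₂ = 0.161·1074.528/0.82 = 210.974 sabins (V = 1074.528 m³).
Additional absorption ΔA = 210.974 − 107.642 = 103.3 sabins.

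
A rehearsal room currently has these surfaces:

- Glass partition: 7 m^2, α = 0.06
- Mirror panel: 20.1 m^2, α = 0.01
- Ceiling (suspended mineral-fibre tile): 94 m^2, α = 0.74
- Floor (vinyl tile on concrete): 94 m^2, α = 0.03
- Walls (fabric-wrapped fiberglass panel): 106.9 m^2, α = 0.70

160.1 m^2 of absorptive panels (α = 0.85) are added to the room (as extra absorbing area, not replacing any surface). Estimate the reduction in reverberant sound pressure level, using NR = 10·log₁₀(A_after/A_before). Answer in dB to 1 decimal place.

Total absorption A_before = 7×0.06 + 20.1×0.01 + 94×0.74 + 94×0.03 + 106.9×0.70
  = 0.420 + 0.201 + 69.560 + 2.820 + 74.830 = 147.831 m^2 sabins.
Treatment contributes 160.1·0.85 = 136.085 sabins.
New total A_after = 283.916 sabins.
NR = 10·log₁₀(283.916/147.831) = 2.8 dB.

2.8 dB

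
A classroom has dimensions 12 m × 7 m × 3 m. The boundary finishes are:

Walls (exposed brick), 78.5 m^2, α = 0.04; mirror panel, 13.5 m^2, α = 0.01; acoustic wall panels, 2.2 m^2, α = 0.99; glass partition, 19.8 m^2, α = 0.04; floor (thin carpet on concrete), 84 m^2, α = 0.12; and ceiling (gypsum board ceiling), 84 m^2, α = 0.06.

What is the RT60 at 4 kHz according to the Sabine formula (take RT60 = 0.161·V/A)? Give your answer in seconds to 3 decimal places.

1.899 s

Equivalent absorption area: A = 78.5*0.04 + 13.5*0.01 + 2.2*0.99 + 19.8*0.04 + 84*0.12 + 84*0.06 = 21.365 m^2.
Volume V = 12 × 7 × 3 = 252 m³.
Sabine: RT60 = 0.161 × 252 / 21.365 = 1.899 s.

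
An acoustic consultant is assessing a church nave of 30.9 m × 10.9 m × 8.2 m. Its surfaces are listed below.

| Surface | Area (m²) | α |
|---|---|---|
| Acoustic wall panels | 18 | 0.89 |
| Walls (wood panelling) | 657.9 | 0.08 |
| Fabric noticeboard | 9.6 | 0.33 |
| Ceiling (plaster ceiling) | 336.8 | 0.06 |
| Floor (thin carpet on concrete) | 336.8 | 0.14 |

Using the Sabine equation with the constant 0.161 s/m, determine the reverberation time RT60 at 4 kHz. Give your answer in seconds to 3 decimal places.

3.195 sec

Summing Sᵢαᵢ: 16.020 + 52.632 + 3.168 + 20.208 + 47.152 → A = 139.180 sabins.
V = 30.9·10.9·8.2 = 2761.842 m³.
RT60 = 0.161 · V / A = 0.161 × 2761.842 / 139.180 = 3.195 s.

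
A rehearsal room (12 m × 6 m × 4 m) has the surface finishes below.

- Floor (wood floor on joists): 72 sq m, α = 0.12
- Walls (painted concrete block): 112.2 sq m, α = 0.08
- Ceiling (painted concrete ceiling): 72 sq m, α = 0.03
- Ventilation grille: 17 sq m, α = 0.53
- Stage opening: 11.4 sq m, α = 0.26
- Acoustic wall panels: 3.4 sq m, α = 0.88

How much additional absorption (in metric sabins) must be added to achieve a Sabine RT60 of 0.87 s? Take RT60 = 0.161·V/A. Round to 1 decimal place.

18.6 sabins

A₁ = Σ Sᵢαᵢ = 72·0.12 + 112.2·0.08 + 72·0.03 + 17·0.53 + 11.4·0.26 + 3.4·0.88 = 34.742 sabins.
V = 288 m³. Required absorption A₂ = 0.161 × 288 / 0.87 = 53.297 sabins.
Additional absorption ΔA = 53.297 − 34.742 = 18.6 sabins.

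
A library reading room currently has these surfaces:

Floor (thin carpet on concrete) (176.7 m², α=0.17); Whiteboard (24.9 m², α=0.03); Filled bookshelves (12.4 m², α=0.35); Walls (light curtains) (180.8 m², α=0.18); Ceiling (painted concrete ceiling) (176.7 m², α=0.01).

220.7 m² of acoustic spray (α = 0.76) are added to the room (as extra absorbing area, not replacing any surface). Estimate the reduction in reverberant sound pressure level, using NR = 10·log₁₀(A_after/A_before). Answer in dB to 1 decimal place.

5.3 dB

Summing Sᵢαᵢ: 30.039 + 0.747 + 4.340 + 32.544 + 1.767 → A_before = 69.437 sabins.
Treatment contributes 220.7·0.76 = 167.732 sabins.
A_after = 69.437 + 167.732 = 237.169 sabins.
Reduction = 10 log₁₀(A_after/A_before) = 10 log₁₀(3.4156) = 5.3 dB.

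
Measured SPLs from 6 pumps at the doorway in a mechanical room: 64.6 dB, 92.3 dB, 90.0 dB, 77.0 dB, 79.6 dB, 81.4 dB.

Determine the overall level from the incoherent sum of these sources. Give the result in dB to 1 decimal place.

Σ 10^(Lᵢ/10) = 2.98e+09.
Back to dB: 10·log₁₀ Σ = 94.7 dB.

94.7 dB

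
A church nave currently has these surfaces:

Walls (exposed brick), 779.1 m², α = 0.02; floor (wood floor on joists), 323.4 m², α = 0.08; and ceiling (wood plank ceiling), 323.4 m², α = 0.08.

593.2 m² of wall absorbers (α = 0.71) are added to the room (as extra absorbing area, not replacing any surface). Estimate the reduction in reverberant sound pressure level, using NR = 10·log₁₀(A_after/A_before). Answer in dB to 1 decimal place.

Total absorption A_before = 779.1×0.02 + 323.4×0.08 + 323.4×0.08
  = 15.582 + 25.872 + 25.872 = 67.326 m² sabins.
Added absorption = 593.2 × 0.71 = 421.172 sabins.
New total A_after = 488.498 sabins.
NR = 10·log₁₀(488.498/67.326) = 8.6 dB.

8.6 dB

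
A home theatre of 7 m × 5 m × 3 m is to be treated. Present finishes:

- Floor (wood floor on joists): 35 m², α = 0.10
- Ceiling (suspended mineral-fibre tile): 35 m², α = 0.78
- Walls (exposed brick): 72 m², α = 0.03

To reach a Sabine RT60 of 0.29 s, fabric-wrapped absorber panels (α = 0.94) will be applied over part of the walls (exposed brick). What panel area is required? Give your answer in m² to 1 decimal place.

Total absorption A₁ = 35·0.10 + 35·0.78 + 72·0.03
  = 3.500 + 27.300 + 2.160 = 32.960 m² sabins.
Required A₂ = 0.161·105/0.29 = 58.293 sabins.
ΔA needed = 58.293 − 32.960 = 25.333 sabins.
Each m² of panel replacing the walls (exposed brick) adds (0.94 − 0.03) = 0.91 sabins.
Area = ΔA/Δα = 25.333/0.91 = 27.8 m².

27.8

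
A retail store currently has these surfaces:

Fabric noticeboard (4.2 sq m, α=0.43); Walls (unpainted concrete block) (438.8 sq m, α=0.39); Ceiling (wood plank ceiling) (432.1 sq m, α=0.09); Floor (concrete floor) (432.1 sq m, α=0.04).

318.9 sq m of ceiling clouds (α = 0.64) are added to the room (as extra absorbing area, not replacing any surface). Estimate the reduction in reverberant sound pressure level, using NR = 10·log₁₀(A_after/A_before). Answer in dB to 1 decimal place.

2.8 dB

Summing Sᵢαᵢ: 1.806 + 171.132 + 38.889 + 17.284 → A_before = 229.111 sabins.
Treatment contributes 318.9·0.64 = 204.096 sabins.
A_after = 229.111 + 204.096 = 433.207 sabins.
NR = 10·log₁₀(433.207/229.111) = 2.8 dB.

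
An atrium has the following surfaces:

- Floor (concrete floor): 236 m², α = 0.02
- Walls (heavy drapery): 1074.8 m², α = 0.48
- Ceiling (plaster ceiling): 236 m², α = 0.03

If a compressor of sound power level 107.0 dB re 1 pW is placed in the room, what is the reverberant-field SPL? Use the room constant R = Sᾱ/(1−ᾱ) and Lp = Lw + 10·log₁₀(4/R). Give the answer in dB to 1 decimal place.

A = 527.704 sabins; S = 1546.8 m².
ᾱ = 527.704/1546.8 = 0.3412; R = Sᾱ/(1−ᾱ) = 527.704/(1−0.3412) = 801.008 m².
Lp = 107.0 + 10·log₁₀(4/801.008) = 107.0 + (-23.02) = 84.0 dB.

84.0 dB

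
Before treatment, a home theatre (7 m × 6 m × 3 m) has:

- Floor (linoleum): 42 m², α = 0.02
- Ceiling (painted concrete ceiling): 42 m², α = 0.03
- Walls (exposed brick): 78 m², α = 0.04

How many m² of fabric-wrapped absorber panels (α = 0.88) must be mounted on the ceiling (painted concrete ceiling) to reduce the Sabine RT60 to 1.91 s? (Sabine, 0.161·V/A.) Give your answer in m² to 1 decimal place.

6.4

Total absorption A₁ = 42·0.02 + 42·0.03 + 78·0.04
  = 0.840 + 1.260 + 3.120 = 5.220 m² sabins.
V = 126 m³. Target absorption A₂ = 0.161 × 126 / 1.91 = 10.621 sabins.
ΔA needed = 10.621 − 5.220 = 5.401 sabins.
Net gain per m²: Δα = 0.88 − 0.03 = 0.85.
Area = ΔA/Δα = 5.401/0.85 = 6.4 m².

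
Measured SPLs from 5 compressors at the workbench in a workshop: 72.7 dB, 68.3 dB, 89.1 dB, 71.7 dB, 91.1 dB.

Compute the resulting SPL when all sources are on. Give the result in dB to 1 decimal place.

Σ 10^(Lᵢ/10) = 2.141e+09.
Combined level = 10 log₁₀(2.141e+09) = 93.3 dB.

93.3 dB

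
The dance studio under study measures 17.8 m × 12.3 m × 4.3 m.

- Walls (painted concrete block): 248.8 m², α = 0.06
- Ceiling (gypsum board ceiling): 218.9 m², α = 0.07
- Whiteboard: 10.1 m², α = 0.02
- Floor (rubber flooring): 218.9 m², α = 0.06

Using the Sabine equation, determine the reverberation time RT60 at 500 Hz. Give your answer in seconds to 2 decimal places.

3.48 s

Total absorption A = 248.8·0.06 + 218.9·0.07 + 10.1·0.02 + 218.9·0.06
  = 14.928 + 15.323 + 0.202 + 13.134 = 43.587 m² sabins.
Volume V = 17.8 × 12.3 × 4.3 = 941.442 m³.
RT60 = 0.161 · V / A = 0.161 × 941.442 / 43.587 = 3.48 s.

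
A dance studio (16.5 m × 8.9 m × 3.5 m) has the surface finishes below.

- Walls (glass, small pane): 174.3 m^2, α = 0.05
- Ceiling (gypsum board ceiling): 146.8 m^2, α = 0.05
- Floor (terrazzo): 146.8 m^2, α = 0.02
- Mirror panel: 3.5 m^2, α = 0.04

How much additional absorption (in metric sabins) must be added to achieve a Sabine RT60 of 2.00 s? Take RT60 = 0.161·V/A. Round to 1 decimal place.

Equivalent absorption area: A₁ = 174.3×0.05 + 146.8×0.05 + 146.8×0.02 + 3.5×0.04 = 19.131 m^2.
V = 513.975 m³. Required absorption A₂ = 0.161 × 513.975 / 2.00 = 41.375 sabins.
ΔA = A₂ − A₁ = 41.375 − 19.131 = 22.2 sabins.

22.2 sabins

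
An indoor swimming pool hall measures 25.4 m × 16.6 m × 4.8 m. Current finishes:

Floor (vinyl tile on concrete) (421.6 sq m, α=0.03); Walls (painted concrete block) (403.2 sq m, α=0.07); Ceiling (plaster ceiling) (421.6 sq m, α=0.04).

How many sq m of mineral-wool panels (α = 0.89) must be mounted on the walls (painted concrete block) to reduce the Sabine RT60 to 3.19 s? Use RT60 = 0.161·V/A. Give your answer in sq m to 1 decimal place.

Summing Sᵢαᵢ: 12.648 + 28.224 + 16.864 → A₁ = 57.736 sabins.
V = 2023.872 m³. Target absorption A₂ = 0.161 × 2023.872 / 3.19 = 102.145 sabins.
ΔA needed = 102.145 − 57.736 = 44.409 sabins.
Net gain per sq m: Δα = 0.89 − 0.07 = 0.82.
Panel area = 44.409 / 0.82 = 54.2 sq m.

54.2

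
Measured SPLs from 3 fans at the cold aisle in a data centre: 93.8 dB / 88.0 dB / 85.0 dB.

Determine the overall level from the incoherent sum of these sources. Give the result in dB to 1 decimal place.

95.2 dB

Σ 10^(Lᵢ/10) = 3.346e+09.
L_total = 10·log₁₀(3.346e+09) = 95.2 dB.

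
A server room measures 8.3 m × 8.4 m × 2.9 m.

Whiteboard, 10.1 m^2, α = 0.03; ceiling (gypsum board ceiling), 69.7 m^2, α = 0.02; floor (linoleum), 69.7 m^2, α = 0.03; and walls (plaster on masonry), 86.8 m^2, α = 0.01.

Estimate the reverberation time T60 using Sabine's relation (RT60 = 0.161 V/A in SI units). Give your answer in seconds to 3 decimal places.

6.991 s

Summing Sᵢαᵢ: 0.303 + 1.394 + 2.091 + 0.868 → A = 4.656 sabins.
V = 8.3·8.4·2.9 = 202.188 m³.
T = 0.161 V/A = 0.161·202.188/4.656 = 6.991 s.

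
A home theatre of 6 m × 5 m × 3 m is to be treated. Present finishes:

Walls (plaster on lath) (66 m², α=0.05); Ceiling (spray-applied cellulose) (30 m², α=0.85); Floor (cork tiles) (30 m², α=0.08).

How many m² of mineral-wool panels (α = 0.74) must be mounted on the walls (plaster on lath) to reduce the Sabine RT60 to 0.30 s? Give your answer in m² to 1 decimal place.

24.8

A₁ = Σ Sᵢαᵢ = 66*0.05 + 30*0.85 + 30*0.08 = 31.200 sabins.
V = 90 m³. Target absorption A₂ = 0.161 × 90 / 0.30 = 48.300 sabins.
Absorption to add: 48.300 − 31.200 = 17.100 sabins.
Each m² of panel replacing the walls (plaster on lath) adds (0.74 − 0.05) = 0.69 sabins.
Area = ΔA/Δα = 17.100/0.69 = 24.8 m².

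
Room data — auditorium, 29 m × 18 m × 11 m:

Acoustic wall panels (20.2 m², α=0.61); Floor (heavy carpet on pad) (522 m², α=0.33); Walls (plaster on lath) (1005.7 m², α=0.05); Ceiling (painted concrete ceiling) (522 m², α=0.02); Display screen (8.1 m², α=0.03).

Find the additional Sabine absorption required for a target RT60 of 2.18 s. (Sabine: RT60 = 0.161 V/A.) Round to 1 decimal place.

178.5 sabins

Summing Sᵢαᵢ: 12.322 + 172.260 + 50.285 + 10.440 + 0.243 → A₁ = 245.550 sabins.
Target A₂ = 0.161·5742/2.18 = 424.065 sabins (V = 5742 m³).
ΔA = A₂ − A₁ = 424.065 − 245.550 = 178.5 sabins.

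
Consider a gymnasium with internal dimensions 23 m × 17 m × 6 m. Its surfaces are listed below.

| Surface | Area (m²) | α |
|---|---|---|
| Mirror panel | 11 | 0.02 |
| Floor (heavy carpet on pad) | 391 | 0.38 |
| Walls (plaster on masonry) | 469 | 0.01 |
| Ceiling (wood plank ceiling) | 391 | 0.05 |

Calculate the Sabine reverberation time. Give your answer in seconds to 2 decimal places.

Equivalent absorption area: A = 11·0.02 + 391·0.38 + 469·0.01 + 391·0.05 = 173.040 m².
V = 23·17·6 = 2346 m³.
Sabine: RT60 = 0.161 × 2346 / 173.040 = 2.18 s.

2.18 s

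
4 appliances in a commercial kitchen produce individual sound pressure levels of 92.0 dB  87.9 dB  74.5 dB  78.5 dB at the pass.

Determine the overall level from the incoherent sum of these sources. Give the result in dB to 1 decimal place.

Converting to relative power and adding: 10^(92.0/10) + 10^(87.9/10) + 10^(74.5/10) + 10^(78.5/10) = 2.3e+09.
Combined level = 10 log₁₀(2.3e+09) = 93.6 dB.

93.6 dB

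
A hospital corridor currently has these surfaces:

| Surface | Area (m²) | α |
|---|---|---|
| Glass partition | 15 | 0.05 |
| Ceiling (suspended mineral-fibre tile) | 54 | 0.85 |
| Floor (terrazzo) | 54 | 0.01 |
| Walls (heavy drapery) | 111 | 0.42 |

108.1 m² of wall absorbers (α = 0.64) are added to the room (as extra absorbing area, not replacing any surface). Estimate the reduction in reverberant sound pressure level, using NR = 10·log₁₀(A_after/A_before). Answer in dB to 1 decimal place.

A_before = Σ Sᵢαᵢ = 15×0.05 + 54×0.85 + 54×0.01 + 111×0.42 = 93.810 sabins.
Added absorption = 108.1 × 0.64 = 69.184 sabins.
New total A_after = 162.994 sabins.
Reduction = 10 log₁₀(A_after/A_before) = 10 log₁₀(1.7375) = 2.4 dB.

2.4 dB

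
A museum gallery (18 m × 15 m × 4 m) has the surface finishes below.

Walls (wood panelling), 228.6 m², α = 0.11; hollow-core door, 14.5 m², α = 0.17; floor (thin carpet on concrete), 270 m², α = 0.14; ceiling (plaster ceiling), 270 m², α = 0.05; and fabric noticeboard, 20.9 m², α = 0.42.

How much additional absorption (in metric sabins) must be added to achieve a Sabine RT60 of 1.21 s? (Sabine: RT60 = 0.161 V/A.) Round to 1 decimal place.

56.0 sabins

Total absorption A₁ = 228.6×0.11 + 14.5×0.17 + 270×0.14 + 270×0.05 + 20.9×0.42
  = 25.146 + 2.465 + 37.800 + 13.500 + 8.778 = 87.689 m² sabins.
V = 1080 m³. Required absorption A₂ = 0.161 × 1080 / 1.21 = 143.702 sabins.
ΔA = A₂ − A₁ = 143.702 − 87.689 = 56.0 sabins.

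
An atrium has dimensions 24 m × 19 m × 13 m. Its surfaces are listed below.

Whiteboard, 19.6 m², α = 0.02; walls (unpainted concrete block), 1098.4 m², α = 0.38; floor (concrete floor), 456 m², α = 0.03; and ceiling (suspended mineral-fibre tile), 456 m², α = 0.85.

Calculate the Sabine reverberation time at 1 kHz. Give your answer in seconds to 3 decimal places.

Summing Sᵢαᵢ: 0.392 + 417.392 + 13.680 + 387.600 → A = 819.064 sabins.
Volume V = 24 × 19 × 13 = 5928 m³.
T = 0.161 V/A = 0.161·5928/819.064 = 1.165 s.

1.165 s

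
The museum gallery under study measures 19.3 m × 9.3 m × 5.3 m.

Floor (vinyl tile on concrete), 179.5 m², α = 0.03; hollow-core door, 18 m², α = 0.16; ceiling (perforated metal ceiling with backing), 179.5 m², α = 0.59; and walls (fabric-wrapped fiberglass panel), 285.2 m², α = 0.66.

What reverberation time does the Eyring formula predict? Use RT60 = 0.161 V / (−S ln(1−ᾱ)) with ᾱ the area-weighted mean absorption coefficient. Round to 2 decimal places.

0.38 sec

Total surface area S = 179.5 + 18 + 179.5 + 285.2 = 662.2 m².
Σ(Sᵢαᵢ) = 179.5×0.03 + 18×0.16 + 179.5×0.59 + 285.2×0.66 = 302.402.
Mean coefficient ᾱ = A/S = 0.4567.
−S·ln(1−ᾱ) = −662.2 × ln(1 − 0.4567) = 404.004.
V = 19.3 × 9.3 × 5.3 = 951.297 m³.
RT60 = 0.161 × 951.297 / 404.004 = 0.38 s.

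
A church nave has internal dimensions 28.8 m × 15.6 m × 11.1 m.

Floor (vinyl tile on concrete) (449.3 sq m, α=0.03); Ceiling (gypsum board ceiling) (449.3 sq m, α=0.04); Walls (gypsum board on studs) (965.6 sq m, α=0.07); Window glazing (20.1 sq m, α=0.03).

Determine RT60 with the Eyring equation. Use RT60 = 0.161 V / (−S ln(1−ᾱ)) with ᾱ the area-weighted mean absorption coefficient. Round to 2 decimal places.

7.84 s

S = Σ Sᵢ = 1884.3 sq m.
Σ(Sᵢαᵢ) = 449.3×0.03 + 449.3×0.04 + 965.6×0.07 + 20.1×0.03 = 99.646.
ᾱ = 99.646 / 1884.3 = 0.0529.
Eyring denominator: −S ln(1−ᾱ) = 102.413.
V = 28.8 × 15.6 × 11.1 = 4987.008 m³.
T = 0.161·V/[−S·ln(1−ᾱ)] = 0.161·4987.008/102.413 = 7.84 s.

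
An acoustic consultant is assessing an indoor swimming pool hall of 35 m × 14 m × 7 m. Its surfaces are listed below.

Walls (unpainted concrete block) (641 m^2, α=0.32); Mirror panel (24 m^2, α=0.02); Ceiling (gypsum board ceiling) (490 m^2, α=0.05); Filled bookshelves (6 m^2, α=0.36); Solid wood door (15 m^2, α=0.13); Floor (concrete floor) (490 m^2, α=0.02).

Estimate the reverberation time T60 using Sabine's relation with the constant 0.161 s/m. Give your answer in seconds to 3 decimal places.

Summing Sᵢαᵢ: 205.120 + 0.480 + 24.500 + 2.160 + 1.950 + 9.800 → A = 244.010 sabins.
Room volume: 3430 m³.
RT60 = 0.161 · V / A = 0.161 × 3430 / 244.010 = 2.263 s.

2.263 sec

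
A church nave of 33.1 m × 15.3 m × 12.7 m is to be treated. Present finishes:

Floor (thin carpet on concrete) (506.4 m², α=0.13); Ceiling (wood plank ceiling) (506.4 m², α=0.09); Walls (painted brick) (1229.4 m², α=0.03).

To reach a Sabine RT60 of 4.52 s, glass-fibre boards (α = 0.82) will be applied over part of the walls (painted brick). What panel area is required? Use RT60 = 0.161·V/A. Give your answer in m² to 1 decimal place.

102.3

Total absorption A₁ = 506.4×0.13 + 506.4×0.09 + 1229.4×0.03
  = 65.832 + 45.576 + 36.882 = 148.290 m² sabins.
Required A₂ = 0.161·6431.661/4.52 = 229.092 sabins.
ΔA needed = 229.092 − 148.290 = 80.802 sabins.
Each m² of panel replacing the walls (painted brick) adds (0.82 − 0.03) = 0.79 sabins.
Panel area = 80.802 / 0.79 = 102.3 m².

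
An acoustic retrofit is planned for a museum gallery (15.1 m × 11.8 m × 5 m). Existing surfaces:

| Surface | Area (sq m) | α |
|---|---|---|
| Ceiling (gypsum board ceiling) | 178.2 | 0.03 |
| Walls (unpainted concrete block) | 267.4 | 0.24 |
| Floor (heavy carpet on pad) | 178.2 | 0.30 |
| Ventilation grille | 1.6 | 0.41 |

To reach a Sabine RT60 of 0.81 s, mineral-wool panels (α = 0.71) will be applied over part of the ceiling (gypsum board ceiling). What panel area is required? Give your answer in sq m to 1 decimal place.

Equivalent absorption area: A₁ = 178.2×0.03 + 267.4×0.24 + 178.2×0.30 + 1.6×0.41 = 123.638 sq m.
Required A₂ = 0.161·890.9/0.81 = 177.080 sabins.
ΔA needed = 177.080 − 123.638 = 53.442 sabins.
Net gain per sq m: Δα = 0.71 − 0.03 = 0.68.
Panel area = 53.442 / 0.68 = 78.6 sq m.

78.6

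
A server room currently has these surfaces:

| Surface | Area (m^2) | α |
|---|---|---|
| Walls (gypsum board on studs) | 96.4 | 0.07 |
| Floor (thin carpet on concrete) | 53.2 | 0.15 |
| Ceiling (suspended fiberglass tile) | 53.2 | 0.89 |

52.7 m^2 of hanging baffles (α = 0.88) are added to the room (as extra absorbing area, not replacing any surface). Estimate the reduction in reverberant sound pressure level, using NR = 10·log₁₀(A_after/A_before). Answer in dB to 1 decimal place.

Total absorption A_before = 96.4·0.07 + 53.2·0.15 + 53.2·0.89
  = 6.748 + 7.980 + 47.348 = 62.076 m^2 sabins.
Added absorption = 52.7 × 0.88 = 46.376 sabins.
New total A_after = 108.452 sabins.
NR = 10·log₁₀(108.452/62.076) = 2.4 dB.

2.4 dB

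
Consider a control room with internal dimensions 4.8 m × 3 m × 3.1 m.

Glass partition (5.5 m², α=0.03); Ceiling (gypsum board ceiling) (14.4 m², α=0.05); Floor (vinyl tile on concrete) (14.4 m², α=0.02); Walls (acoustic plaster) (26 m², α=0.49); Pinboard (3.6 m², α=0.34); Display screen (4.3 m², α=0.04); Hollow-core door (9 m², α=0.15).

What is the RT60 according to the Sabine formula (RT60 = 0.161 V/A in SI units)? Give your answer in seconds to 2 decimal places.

A = Σ Sᵢαᵢ = 5.5*0.03 + 14.4*0.05 + 14.4*0.02 + 26*0.49 + 3.6*0.34 + 4.3*0.04 + 9*0.15 = 16.659 sabins.
V = 4.8·3·3.1 = 44.64 m³.
T = 0.161 V/A = 0.161·44.64/16.659 = 0.43 s.

0.43 sec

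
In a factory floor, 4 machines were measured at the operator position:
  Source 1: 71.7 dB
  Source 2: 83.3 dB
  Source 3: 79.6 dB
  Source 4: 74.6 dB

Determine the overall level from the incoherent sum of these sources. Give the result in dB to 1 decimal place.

85.4 dB

Σ 10^(Lᵢ/10) = 3.486e+08.
Back to dB: 10·log₁₀ Σ = 85.4 dB.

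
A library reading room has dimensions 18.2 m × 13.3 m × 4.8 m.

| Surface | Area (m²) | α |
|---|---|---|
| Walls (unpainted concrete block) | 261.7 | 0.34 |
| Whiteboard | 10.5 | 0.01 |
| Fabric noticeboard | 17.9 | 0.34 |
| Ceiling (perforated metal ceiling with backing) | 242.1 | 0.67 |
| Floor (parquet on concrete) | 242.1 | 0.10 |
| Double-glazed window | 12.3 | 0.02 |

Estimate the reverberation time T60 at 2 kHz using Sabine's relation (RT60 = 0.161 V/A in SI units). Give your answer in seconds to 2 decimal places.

0.66 sec

Total absorption A = 261.7*0.34 + 10.5*0.01 + 17.9*0.34 + 242.1*0.67 + 242.1*0.10 + 12.3*0.02
  = 88.978 + 0.105 + 6.086 + 162.207 + 24.210 + 0.246 = 281.832 m² sabins.
V = 18.2·13.3·4.8 = 1161.888 m³.
RT60 = 0.161 · V / A = 0.161 × 1161.888 / 281.832 = 0.66 s.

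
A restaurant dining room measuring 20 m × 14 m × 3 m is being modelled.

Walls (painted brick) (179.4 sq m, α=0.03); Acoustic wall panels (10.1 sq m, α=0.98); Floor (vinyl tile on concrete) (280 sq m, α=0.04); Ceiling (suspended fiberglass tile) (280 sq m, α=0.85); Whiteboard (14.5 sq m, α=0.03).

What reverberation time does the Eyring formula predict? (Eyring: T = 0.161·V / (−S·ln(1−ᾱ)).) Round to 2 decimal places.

0.42 s

Total surface area S = 179.4 + 10.1 + 280 + 280 + 14.5 = 764.0 sq m.
Σ(Sᵢαᵢ) = 179.4×0.03 + 10.1×0.98 + 280×0.04 + 280×0.85 + 14.5×0.03 = 264.915.
Mean coefficient ᾱ = A/S = 0.3467.
Eyring denominator: −S ln(1−ᾱ) = 325.249.
V = 20 × 14 × 3 = 840 m³.
T = 0.161·V/[−S·ln(1−ᾱ)] = 0.161·840/325.249 = 0.42 s.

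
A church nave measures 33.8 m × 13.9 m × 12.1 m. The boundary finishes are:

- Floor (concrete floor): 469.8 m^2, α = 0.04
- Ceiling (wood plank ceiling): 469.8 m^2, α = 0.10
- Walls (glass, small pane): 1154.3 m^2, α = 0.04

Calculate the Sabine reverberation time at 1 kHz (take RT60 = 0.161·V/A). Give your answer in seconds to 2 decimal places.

8.18 sec

A = Σ Sᵢαᵢ = 469.8×0.04 + 469.8×0.10 + 1154.3×0.04 = 111.944 sabins.
Room volume: 5684.822 m³.
T = 0.161 V/A = 0.161·5684.822/111.944 = 8.18 s.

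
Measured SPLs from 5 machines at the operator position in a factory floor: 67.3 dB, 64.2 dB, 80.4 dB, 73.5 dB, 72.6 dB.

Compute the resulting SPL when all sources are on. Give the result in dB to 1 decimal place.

82.0 dB

Converting to relative power and adding: 10^(67.3/10) + 10^(64.2/10) + 10^(80.4/10) + 10^(73.5/10) + 10^(72.6/10) = 1.582e+08.
Back to dB: 10·log₁₀ Σ = 82.0 dB.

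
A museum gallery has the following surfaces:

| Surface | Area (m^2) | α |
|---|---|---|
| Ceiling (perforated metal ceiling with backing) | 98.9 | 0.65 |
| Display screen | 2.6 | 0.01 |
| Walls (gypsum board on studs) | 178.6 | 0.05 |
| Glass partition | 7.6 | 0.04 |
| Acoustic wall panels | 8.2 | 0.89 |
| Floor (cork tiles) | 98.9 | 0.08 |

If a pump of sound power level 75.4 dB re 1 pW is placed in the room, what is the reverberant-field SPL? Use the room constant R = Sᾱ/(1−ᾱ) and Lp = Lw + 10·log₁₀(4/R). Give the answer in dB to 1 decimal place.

60.8 dB

Σ(Sᵢαᵢ) = 98.9×0.65 + 2.6×0.01 + 178.6×0.05 + 7.6×0.04 + 8.2×0.89 + 98.9×0.08 = 88.755; total area S = 394.8 m^2.
ᾱ = 0.2248, so room constant R = A/(1−ᾱ) = 114.493 m^2.
Lp = Lw + 10 log₁₀(4/R) = 75.4 -14.57 = 60.8 dB.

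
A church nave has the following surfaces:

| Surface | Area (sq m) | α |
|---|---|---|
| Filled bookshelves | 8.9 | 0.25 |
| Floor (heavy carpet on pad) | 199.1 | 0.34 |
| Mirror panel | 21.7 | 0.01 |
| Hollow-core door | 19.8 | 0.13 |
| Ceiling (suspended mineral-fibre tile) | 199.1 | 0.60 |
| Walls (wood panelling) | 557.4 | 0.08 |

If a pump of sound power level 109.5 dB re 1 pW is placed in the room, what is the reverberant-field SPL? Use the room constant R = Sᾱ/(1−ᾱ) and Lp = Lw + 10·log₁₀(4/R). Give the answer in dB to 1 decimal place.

Σ(Sᵢαᵢ) = 8.9·0.25 + 199.1·0.34 + 21.7·0.01 + 19.8·0.13 + 199.1·0.60 + 557.4·0.08 = 236.762; total area S = 1006.0 sq m.
ᾱ = 0.2353, so room constant R = A/(1−ᾱ) = 309.614 sq m.
Lp = 109.5 + 10·log₁₀(4/309.614) = 109.5 + (-18.89) = 90.6 dB.

90.6 dB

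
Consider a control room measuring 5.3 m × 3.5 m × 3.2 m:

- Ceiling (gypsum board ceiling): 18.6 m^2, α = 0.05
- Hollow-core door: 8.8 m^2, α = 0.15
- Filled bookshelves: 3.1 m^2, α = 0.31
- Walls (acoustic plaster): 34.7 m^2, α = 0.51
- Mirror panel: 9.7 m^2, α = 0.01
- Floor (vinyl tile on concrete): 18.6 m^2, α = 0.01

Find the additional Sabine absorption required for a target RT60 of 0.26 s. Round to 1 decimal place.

15.6 sabins

Equivalent absorption area: A₁ = 18.6×0.05 + 8.8×0.15 + 3.1×0.31 + 34.7×0.51 + 9.7×0.01 + 18.6×0.01 = 21.191 m^2.
Target A₂ = 0.161·59.36/0.26 = 36.758 sabins (V = 59.36 m³).
Additional absorption ΔA = 36.758 − 21.191 = 15.6 sabins.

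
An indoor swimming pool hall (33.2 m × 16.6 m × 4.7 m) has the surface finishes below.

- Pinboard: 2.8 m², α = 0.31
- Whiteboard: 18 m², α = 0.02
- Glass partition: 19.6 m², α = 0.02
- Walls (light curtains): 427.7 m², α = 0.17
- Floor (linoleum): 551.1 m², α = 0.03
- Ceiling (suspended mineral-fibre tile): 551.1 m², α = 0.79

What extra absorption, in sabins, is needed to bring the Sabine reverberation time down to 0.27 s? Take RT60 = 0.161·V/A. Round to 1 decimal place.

1018.3 sabins

Equivalent absorption area: A₁ = 2.8*0.31 + 18*0.02 + 19.6*0.02 + 427.7*0.17 + 551.1*0.03 + 551.1*0.79 = 526.231 m².
For T = 0.27 s, need A₂ = 0.161·V/T = 0.161·2590.264/0.27 = 1544.565 sabins.
ΔA = A₂ − A₁ = 1544.565 − 526.231 = 1018.3 sabins.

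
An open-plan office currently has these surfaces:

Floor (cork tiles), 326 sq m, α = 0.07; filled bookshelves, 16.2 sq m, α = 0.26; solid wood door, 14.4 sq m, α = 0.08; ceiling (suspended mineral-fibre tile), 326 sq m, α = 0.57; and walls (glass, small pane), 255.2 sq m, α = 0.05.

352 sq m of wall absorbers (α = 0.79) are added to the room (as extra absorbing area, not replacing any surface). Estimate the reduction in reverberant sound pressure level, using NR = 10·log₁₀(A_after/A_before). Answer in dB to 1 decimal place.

Total absorption A_before = 326·0.07 + 16.2·0.26 + 14.4·0.08 + 326·0.57 + 255.2·0.05
  = 22.820 + 4.212 + 1.152 + 185.820 + 12.760 = 226.764 sq m sabins.
Treatment contributes 352·0.79 = 278.080 sabins.
A_after = 226.764 + 278.080 = 504.844 sabins.
Reduction = 10 log₁₀(A_after/A_before) = 10 log₁₀(2.2263) = 3.5 dB.

3.5 dB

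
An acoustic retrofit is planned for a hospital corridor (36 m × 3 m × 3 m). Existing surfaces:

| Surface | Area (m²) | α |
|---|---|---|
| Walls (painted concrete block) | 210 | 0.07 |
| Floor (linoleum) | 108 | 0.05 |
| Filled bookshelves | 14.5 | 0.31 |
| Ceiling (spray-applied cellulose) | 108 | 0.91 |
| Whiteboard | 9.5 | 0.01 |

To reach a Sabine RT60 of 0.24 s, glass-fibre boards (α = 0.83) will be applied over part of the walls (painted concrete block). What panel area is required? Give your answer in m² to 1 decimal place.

Total absorption A₁ = 210*0.07 + 108*0.05 + 14.5*0.31 + 108*0.91 + 9.5*0.01
  = 14.700 + 5.400 + 4.495 + 98.280 + 0.095 = 122.970 m² sabins.
V = 324 m³. Target absorption A₂ = 0.161 × 324 / 0.24 = 217.350 sabins.
Absorption to add: 217.350 − 122.970 = 94.380 sabins.
Net gain per m²: Δα = 0.83 − 0.07 = 0.76.
Panel area = 94.380 / 0.76 = 124.2 m².

124.2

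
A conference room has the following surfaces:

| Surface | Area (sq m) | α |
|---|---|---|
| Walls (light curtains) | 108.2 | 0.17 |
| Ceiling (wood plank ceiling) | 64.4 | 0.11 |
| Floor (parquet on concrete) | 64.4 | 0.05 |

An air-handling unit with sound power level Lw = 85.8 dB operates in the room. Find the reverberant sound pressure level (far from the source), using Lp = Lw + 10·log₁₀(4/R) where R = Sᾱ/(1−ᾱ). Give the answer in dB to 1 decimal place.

76.7 dB

A = 28.698 sabins; S = 237.0 sq m.
ᾱ = 28.698/237.0 = 0.1211; R = Sᾱ/(1−ᾱ) = 28.698/(1−0.1211) = 32.652 sq m.
Lp = 85.8 + 10·log₁₀(4/32.652) = 85.8 + (-9.12) = 76.7 dB.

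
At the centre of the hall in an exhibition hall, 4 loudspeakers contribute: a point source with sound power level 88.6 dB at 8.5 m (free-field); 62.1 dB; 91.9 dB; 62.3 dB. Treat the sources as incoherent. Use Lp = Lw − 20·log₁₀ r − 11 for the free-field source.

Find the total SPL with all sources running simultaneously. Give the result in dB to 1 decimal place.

91.9 dB

Source at 8.5 m: Lp = 88.6 − 20·log₁₀(8.5) − 11 = 59.0 dB.
Σ 10^(Lᵢ/10) = 1.553e+09.
Combined level = 10 log₁₀(1.553e+09) = 91.9 dB.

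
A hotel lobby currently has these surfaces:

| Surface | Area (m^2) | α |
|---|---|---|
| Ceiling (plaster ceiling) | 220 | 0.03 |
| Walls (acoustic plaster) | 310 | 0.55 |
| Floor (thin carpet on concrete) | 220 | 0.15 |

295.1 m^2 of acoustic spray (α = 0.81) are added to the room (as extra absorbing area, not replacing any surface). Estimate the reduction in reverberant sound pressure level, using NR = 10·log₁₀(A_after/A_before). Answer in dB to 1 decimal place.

3.3 dB

A_before = Σ Sᵢαᵢ = 220×0.03 + 310×0.55 + 220×0.15 = 210.100 sabins.
Added absorption = 295.1 × 0.81 = 239.031 sabins.
New total A_after = 449.131 sabins.
Reduction = 10 log₁₀(A_after/A_before) = 10 log₁₀(2.1377) = 3.3 dB.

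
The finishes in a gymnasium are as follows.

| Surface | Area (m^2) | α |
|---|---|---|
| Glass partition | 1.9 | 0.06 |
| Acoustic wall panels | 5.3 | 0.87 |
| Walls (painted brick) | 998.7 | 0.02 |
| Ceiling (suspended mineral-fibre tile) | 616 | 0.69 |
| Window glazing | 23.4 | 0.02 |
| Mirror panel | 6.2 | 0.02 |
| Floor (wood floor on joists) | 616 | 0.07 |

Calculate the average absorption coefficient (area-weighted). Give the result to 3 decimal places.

S = Σ Sᵢ = 1.9 + 5.3 + 998.7 + 616 + 23.4 + 6.2 + 616 = 2267.5 m^2.
Weighted sum Σ Sα = 493.451.
ᾱ = 493.451 / 2267.5 = 0.218.

0.218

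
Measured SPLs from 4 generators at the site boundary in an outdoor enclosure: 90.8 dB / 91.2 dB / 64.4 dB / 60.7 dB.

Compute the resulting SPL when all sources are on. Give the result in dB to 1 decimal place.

94.0 dB

Σ 10^(Lᵢ/10) = 2.524e+09.
Back to dB: 10·log₁₀ Σ = 94.0 dB.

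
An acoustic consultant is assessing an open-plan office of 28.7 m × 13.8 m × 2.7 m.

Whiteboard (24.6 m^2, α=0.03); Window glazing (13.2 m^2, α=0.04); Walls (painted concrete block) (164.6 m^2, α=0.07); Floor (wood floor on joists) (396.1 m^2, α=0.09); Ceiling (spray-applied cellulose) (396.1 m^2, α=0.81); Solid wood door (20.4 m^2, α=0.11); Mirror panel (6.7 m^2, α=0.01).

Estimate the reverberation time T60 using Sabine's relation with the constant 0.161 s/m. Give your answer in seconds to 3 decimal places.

Summing Sᵢαᵢ: 0.738 + 0.528 + 11.522 + 35.649 + 320.841 + 2.244 + 0.067 → A = 371.589 sabins.
Room volume: 1069.362 m³.
T = 0.161 V/A = 0.161·1069.362/371.589 = 0.463 s.

0.463 s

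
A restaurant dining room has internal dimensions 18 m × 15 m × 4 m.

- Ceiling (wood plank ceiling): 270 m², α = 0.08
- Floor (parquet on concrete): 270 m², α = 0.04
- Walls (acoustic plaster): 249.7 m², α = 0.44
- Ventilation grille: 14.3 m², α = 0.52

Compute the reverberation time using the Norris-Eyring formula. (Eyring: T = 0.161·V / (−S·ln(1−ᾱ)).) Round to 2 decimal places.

S = Σ Sᵢ = 804.0 m².
Σ(Sᵢαᵢ) = 270·0.08 + 270·0.04 + 249.7·0.44 + 14.3·0.52 = 149.704.
ᾱ = 149.704 / 804.0 = 0.1862.
Eyring denominator: −S ln(1−ᾱ) = 165.657.
V = 18 × 15 × 4 = 1080 m³.
T = 0.161·V/[−S·ln(1−ᾱ)] = 0.161·1080/165.657 = 1.05 s.

1.05 sec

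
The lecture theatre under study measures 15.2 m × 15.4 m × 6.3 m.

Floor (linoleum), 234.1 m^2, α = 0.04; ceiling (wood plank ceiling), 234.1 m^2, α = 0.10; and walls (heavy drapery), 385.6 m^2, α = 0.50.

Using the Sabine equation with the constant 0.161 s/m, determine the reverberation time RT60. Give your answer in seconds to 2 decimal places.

1.05 s

Summing Sᵢαᵢ: 9.364 + 23.410 + 192.800 → A = 225.574 sabins.
Room volume: 1474.704 m³.
T = 0.161 V/A = 0.161·1474.704/225.574 = 1.05 s.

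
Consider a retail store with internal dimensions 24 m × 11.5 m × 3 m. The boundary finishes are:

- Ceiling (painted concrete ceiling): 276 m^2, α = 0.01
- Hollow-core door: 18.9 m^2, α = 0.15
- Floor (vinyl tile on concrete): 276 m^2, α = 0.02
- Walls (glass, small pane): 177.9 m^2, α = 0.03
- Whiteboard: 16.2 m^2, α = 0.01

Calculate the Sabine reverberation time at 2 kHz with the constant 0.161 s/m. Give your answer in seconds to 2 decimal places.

8.02 seconds

A = Σ Sᵢαᵢ = 276·0.01 + 18.9·0.15 + 276·0.02 + 177.9·0.03 + 16.2·0.01 = 16.614 sabins.
V = 24·11.5·3 = 828 m³.
Sabine: RT60 = 0.161 × 828 / 16.614 = 8.02 s.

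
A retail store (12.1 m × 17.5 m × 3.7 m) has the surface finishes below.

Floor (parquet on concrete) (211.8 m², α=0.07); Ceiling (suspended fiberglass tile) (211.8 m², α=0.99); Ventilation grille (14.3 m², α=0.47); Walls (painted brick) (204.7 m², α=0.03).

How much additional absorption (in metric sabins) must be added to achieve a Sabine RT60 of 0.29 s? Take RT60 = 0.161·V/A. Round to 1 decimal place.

197.6 sabins

Equivalent absorption area: A₁ = 211.8*0.07 + 211.8*0.99 + 14.3*0.47 + 204.7*0.03 = 237.370 m².
Target A₂ = 0.161·783.475/0.29 = 434.964 sabins (V = 783.475 m³).
Shortfall: 434.964 − 237.370 = 197.6 sabins.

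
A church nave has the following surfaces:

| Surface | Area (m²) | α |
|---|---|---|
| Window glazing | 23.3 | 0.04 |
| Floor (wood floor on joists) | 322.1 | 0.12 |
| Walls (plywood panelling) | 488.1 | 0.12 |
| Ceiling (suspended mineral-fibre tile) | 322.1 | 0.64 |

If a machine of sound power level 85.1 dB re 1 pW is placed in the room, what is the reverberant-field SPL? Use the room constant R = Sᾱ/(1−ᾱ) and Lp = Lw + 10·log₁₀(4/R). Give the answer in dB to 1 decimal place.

A = 304.300 sabins; S = 1155.6 m².
ᾱ = 304.300/1155.6 = 0.2633; R = Sᾱ/(1−ᾱ) = 304.300/(1−0.2633) = 413.058 m².
Lp = Lw + 10 log₁₀(4/R) = 85.1 -20.14 = 65.0 dB.

65.0 dB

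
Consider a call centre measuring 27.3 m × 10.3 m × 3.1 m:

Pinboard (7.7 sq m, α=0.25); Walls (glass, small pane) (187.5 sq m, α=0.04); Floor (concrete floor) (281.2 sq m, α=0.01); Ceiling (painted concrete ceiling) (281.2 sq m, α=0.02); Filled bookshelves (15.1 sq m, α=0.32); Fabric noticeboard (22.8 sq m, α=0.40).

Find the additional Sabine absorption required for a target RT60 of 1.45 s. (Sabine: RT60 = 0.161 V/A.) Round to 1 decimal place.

Summing Sᵢαᵢ: 1.925 + 7.500 + 2.812 + 5.624 + 4.832 + 9.120 → A₁ = 31.813 sabins.
V = 871.689 m³. Required absorption A₂ = 0.161 × 871.689 / 1.45 = 96.788 sabins.
Additional absorption ΔA = 96.788 − 31.813 = 65.0 sabins.

65.0 sabins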